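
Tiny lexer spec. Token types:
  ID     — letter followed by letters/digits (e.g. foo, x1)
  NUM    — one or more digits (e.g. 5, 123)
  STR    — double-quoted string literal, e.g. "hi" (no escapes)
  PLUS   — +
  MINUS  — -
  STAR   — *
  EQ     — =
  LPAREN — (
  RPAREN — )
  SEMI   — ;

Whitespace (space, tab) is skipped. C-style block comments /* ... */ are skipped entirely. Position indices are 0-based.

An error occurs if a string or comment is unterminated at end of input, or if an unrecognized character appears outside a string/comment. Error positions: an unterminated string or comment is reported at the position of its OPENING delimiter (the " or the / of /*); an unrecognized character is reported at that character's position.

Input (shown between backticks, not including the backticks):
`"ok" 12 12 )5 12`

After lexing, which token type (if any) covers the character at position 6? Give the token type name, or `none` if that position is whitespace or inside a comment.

pos=0: enter STRING mode
pos=0: emit STR "ok" (now at pos=4)
pos=5: emit NUM '12' (now at pos=7)
pos=8: emit NUM '12' (now at pos=10)
pos=11: emit RPAREN ')'
pos=12: emit NUM '5' (now at pos=13)
pos=14: emit NUM '12' (now at pos=16)
DONE. 6 tokens: [STR, NUM, NUM, RPAREN, NUM, NUM]
Position 6: char is '2' -> NUM

Answer: NUM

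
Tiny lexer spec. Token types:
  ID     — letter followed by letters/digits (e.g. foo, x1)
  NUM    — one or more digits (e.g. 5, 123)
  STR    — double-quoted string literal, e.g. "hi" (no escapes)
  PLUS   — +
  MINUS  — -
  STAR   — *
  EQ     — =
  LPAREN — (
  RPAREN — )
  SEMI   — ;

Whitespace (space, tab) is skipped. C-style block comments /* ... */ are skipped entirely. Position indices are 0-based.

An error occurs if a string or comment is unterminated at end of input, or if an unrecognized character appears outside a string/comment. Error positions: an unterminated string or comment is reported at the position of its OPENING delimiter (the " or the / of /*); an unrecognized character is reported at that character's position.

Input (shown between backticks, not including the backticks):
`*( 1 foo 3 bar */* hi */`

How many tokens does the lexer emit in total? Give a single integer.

Answer: 7

Derivation:
pos=0: emit STAR '*'
pos=1: emit LPAREN '('
pos=3: emit NUM '1' (now at pos=4)
pos=5: emit ID 'foo' (now at pos=8)
pos=9: emit NUM '3' (now at pos=10)
pos=11: emit ID 'bar' (now at pos=14)
pos=15: emit STAR '*'
pos=16: enter COMMENT mode (saw '/*')
exit COMMENT mode (now at pos=24)
DONE. 7 tokens: [STAR, LPAREN, NUM, ID, NUM, ID, STAR]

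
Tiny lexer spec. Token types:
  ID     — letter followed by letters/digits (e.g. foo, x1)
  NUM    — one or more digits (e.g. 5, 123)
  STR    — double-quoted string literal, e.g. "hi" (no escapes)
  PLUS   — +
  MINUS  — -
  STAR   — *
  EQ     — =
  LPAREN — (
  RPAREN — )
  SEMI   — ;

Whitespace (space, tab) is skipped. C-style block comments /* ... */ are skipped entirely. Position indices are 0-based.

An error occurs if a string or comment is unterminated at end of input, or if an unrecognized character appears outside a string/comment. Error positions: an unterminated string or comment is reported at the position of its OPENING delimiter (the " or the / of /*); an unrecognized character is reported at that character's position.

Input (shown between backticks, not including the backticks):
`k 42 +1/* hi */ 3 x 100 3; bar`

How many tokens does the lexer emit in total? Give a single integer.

pos=0: emit ID 'k' (now at pos=1)
pos=2: emit NUM '42' (now at pos=4)
pos=5: emit PLUS '+'
pos=6: emit NUM '1' (now at pos=7)
pos=7: enter COMMENT mode (saw '/*')
exit COMMENT mode (now at pos=15)
pos=16: emit NUM '3' (now at pos=17)
pos=18: emit ID 'x' (now at pos=19)
pos=20: emit NUM '100' (now at pos=23)
pos=24: emit NUM '3' (now at pos=25)
pos=25: emit SEMI ';'
pos=27: emit ID 'bar' (now at pos=30)
DONE. 10 tokens: [ID, NUM, PLUS, NUM, NUM, ID, NUM, NUM, SEMI, ID]

Answer: 10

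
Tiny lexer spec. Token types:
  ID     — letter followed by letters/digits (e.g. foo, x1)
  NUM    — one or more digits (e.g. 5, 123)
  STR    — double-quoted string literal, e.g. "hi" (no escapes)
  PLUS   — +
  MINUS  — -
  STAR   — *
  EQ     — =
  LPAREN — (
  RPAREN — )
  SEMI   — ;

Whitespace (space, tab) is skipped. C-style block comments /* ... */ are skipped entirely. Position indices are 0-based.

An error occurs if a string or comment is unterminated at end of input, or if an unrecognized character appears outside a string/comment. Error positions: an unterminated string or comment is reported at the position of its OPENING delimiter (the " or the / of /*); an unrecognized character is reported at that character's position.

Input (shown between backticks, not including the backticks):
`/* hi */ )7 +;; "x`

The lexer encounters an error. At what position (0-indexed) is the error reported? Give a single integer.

pos=0: enter COMMENT mode (saw '/*')
exit COMMENT mode (now at pos=8)
pos=9: emit RPAREN ')'
pos=10: emit NUM '7' (now at pos=11)
pos=12: emit PLUS '+'
pos=13: emit SEMI ';'
pos=14: emit SEMI ';'
pos=16: enter STRING mode
pos=16: ERROR — unterminated string

Answer: 16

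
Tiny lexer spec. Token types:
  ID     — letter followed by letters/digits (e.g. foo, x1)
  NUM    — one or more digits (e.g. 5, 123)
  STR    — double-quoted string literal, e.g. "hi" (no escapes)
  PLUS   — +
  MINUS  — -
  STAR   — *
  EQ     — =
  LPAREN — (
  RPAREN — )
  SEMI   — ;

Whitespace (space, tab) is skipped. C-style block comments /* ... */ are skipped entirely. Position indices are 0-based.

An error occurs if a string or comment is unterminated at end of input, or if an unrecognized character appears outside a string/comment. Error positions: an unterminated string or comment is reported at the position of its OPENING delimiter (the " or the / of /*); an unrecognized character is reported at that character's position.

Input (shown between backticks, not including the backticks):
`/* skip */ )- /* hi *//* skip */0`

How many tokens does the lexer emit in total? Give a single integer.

pos=0: enter COMMENT mode (saw '/*')
exit COMMENT mode (now at pos=10)
pos=11: emit RPAREN ')'
pos=12: emit MINUS '-'
pos=14: enter COMMENT mode (saw '/*')
exit COMMENT mode (now at pos=22)
pos=22: enter COMMENT mode (saw '/*')
exit COMMENT mode (now at pos=32)
pos=32: emit NUM '0' (now at pos=33)
DONE. 3 tokens: [RPAREN, MINUS, NUM]

Answer: 3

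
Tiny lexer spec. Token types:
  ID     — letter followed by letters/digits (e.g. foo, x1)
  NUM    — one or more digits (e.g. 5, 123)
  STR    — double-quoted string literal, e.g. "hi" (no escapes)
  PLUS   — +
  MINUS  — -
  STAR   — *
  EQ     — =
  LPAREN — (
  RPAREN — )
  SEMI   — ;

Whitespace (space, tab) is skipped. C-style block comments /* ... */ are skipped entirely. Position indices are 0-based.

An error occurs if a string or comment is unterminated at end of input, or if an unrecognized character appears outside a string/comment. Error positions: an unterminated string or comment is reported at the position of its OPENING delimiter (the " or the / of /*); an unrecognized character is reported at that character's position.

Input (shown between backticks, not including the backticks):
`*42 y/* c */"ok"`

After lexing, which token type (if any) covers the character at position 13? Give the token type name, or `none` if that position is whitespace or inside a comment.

pos=0: emit STAR '*'
pos=1: emit NUM '42' (now at pos=3)
pos=4: emit ID 'y' (now at pos=5)
pos=5: enter COMMENT mode (saw '/*')
exit COMMENT mode (now at pos=12)
pos=12: enter STRING mode
pos=12: emit STR "ok" (now at pos=16)
DONE. 4 tokens: [STAR, NUM, ID, STR]
Position 13: char is 'o' -> STR

Answer: STR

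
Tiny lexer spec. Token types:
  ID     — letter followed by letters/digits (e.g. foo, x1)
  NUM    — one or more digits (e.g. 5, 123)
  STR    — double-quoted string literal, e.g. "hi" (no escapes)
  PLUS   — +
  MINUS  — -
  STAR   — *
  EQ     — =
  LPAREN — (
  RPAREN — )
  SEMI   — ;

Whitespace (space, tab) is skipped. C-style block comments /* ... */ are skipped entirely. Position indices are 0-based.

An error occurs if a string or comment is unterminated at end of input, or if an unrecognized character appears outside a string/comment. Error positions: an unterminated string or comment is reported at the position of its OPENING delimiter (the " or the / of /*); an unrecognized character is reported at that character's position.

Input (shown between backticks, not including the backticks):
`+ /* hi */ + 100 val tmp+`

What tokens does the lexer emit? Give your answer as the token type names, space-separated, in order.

Answer: PLUS PLUS NUM ID ID PLUS

Derivation:
pos=0: emit PLUS '+'
pos=2: enter COMMENT mode (saw '/*')
exit COMMENT mode (now at pos=10)
pos=11: emit PLUS '+'
pos=13: emit NUM '100' (now at pos=16)
pos=17: emit ID 'val' (now at pos=20)
pos=21: emit ID 'tmp' (now at pos=24)
pos=24: emit PLUS '+'
DONE. 6 tokens: [PLUS, PLUS, NUM, ID, ID, PLUS]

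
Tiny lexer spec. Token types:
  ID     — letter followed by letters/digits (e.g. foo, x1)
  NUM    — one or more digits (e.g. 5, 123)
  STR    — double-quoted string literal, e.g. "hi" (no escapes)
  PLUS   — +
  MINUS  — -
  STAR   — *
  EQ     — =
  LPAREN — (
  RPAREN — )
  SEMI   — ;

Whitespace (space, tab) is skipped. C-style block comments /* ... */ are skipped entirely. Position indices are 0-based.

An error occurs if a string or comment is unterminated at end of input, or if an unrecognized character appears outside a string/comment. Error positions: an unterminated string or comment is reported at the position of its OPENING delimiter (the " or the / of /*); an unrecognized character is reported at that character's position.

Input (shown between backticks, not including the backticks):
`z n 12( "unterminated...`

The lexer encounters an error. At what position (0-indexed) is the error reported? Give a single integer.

pos=0: emit ID 'z' (now at pos=1)
pos=2: emit ID 'n' (now at pos=3)
pos=4: emit NUM '12' (now at pos=6)
pos=6: emit LPAREN '('
pos=8: enter STRING mode
pos=8: ERROR — unterminated string

Answer: 8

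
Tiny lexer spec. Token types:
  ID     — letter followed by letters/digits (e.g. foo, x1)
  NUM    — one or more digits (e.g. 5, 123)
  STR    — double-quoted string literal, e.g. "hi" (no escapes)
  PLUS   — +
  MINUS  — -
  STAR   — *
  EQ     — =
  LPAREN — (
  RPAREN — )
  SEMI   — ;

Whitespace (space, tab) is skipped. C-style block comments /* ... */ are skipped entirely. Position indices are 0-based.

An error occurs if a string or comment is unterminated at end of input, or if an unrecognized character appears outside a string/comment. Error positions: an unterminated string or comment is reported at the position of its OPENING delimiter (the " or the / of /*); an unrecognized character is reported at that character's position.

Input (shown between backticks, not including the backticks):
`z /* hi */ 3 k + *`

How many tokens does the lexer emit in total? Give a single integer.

pos=0: emit ID 'z' (now at pos=1)
pos=2: enter COMMENT mode (saw '/*')
exit COMMENT mode (now at pos=10)
pos=11: emit NUM '3' (now at pos=12)
pos=13: emit ID 'k' (now at pos=14)
pos=15: emit PLUS '+'
pos=17: emit STAR '*'
DONE. 5 tokens: [ID, NUM, ID, PLUS, STAR]

Answer: 5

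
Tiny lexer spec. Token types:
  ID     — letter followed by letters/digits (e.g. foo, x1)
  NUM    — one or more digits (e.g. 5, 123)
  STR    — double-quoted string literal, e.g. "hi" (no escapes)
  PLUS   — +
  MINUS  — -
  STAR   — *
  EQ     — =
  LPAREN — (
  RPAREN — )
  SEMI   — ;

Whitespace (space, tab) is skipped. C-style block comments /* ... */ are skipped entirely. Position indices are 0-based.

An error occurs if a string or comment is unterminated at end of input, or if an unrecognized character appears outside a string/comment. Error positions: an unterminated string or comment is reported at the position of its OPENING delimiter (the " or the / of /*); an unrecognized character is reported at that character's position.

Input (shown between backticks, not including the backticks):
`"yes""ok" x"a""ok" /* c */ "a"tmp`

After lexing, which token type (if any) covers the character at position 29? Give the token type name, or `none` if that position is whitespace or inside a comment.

pos=0: enter STRING mode
pos=0: emit STR "yes" (now at pos=5)
pos=5: enter STRING mode
pos=5: emit STR "ok" (now at pos=9)
pos=10: emit ID 'x' (now at pos=11)
pos=11: enter STRING mode
pos=11: emit STR "a" (now at pos=14)
pos=14: enter STRING mode
pos=14: emit STR "ok" (now at pos=18)
pos=19: enter COMMENT mode (saw '/*')
exit COMMENT mode (now at pos=26)
pos=27: enter STRING mode
pos=27: emit STR "a" (now at pos=30)
pos=30: emit ID 'tmp' (now at pos=33)
DONE. 7 tokens: [STR, STR, ID, STR, STR, STR, ID]
Position 29: char is '"' -> STR

Answer: STR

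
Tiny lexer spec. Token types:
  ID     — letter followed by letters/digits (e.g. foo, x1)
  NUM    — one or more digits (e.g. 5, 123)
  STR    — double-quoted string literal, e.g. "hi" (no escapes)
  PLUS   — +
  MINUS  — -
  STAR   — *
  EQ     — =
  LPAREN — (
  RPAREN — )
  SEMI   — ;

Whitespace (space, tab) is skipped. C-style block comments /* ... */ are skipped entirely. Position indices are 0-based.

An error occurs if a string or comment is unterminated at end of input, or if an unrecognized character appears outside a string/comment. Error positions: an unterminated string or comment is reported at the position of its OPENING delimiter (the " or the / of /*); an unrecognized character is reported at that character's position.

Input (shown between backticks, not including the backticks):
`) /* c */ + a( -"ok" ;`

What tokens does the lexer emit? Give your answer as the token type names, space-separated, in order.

pos=0: emit RPAREN ')'
pos=2: enter COMMENT mode (saw '/*')
exit COMMENT mode (now at pos=9)
pos=10: emit PLUS '+'
pos=12: emit ID 'a' (now at pos=13)
pos=13: emit LPAREN '('
pos=15: emit MINUS '-'
pos=16: enter STRING mode
pos=16: emit STR "ok" (now at pos=20)
pos=21: emit SEMI ';'
DONE. 7 tokens: [RPAREN, PLUS, ID, LPAREN, MINUS, STR, SEMI]

Answer: RPAREN PLUS ID LPAREN MINUS STR SEMI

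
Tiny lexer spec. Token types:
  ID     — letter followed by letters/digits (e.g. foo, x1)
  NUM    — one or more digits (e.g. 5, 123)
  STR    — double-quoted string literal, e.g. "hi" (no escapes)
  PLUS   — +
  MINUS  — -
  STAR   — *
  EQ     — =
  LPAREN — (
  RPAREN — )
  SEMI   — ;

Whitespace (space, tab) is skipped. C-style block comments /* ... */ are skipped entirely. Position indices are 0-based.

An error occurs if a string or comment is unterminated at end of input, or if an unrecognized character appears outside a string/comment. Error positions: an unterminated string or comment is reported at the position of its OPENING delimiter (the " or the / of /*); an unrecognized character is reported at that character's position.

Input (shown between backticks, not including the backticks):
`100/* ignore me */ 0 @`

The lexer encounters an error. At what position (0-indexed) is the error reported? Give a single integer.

Answer: 21

Derivation:
pos=0: emit NUM '100' (now at pos=3)
pos=3: enter COMMENT mode (saw '/*')
exit COMMENT mode (now at pos=18)
pos=19: emit NUM '0' (now at pos=20)
pos=21: ERROR — unrecognized char '@'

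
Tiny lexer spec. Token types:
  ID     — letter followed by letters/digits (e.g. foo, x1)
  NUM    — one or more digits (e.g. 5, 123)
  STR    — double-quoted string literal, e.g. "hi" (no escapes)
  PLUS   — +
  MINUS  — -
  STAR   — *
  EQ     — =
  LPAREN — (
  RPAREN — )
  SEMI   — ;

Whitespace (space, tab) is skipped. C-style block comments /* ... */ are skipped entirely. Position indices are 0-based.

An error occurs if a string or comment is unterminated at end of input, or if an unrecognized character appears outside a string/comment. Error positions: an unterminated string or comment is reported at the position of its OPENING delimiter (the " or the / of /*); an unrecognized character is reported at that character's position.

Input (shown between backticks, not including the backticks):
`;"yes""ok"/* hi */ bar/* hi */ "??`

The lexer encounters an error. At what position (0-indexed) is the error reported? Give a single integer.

pos=0: emit SEMI ';'
pos=1: enter STRING mode
pos=1: emit STR "yes" (now at pos=6)
pos=6: enter STRING mode
pos=6: emit STR "ok" (now at pos=10)
pos=10: enter COMMENT mode (saw '/*')
exit COMMENT mode (now at pos=18)
pos=19: emit ID 'bar' (now at pos=22)
pos=22: enter COMMENT mode (saw '/*')
exit COMMENT mode (now at pos=30)
pos=31: enter STRING mode
pos=31: ERROR — unterminated string

Answer: 31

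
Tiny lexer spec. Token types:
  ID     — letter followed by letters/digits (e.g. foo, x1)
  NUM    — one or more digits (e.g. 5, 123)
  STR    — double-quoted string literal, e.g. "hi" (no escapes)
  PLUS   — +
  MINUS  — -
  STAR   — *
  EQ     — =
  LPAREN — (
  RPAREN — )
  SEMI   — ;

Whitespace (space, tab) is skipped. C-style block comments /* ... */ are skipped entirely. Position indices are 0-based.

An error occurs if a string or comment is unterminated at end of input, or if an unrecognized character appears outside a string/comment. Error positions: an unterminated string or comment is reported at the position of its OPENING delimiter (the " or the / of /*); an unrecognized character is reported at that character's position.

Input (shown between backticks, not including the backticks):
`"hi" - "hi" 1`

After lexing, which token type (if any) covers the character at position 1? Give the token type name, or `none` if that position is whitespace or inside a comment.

pos=0: enter STRING mode
pos=0: emit STR "hi" (now at pos=4)
pos=5: emit MINUS '-'
pos=7: enter STRING mode
pos=7: emit STR "hi" (now at pos=11)
pos=12: emit NUM '1' (now at pos=13)
DONE. 4 tokens: [STR, MINUS, STR, NUM]
Position 1: char is 'h' -> STR

Answer: STR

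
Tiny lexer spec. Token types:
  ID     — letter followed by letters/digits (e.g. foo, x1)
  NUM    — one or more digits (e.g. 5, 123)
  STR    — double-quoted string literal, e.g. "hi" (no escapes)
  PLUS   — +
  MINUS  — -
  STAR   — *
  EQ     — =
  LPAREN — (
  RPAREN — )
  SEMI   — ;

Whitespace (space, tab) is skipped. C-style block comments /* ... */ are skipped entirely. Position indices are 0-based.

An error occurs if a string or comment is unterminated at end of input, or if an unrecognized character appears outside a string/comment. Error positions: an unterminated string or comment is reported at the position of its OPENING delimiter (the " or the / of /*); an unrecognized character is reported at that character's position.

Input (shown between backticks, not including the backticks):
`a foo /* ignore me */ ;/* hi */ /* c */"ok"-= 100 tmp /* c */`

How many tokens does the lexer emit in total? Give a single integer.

Answer: 8

Derivation:
pos=0: emit ID 'a' (now at pos=1)
pos=2: emit ID 'foo' (now at pos=5)
pos=6: enter COMMENT mode (saw '/*')
exit COMMENT mode (now at pos=21)
pos=22: emit SEMI ';'
pos=23: enter COMMENT mode (saw '/*')
exit COMMENT mode (now at pos=31)
pos=32: enter COMMENT mode (saw '/*')
exit COMMENT mode (now at pos=39)
pos=39: enter STRING mode
pos=39: emit STR "ok" (now at pos=43)
pos=43: emit MINUS '-'
pos=44: emit EQ '='
pos=46: emit NUM '100' (now at pos=49)
pos=50: emit ID 'tmp' (now at pos=53)
pos=54: enter COMMENT mode (saw '/*')
exit COMMENT mode (now at pos=61)
DONE. 8 tokens: [ID, ID, SEMI, STR, MINUS, EQ, NUM, ID]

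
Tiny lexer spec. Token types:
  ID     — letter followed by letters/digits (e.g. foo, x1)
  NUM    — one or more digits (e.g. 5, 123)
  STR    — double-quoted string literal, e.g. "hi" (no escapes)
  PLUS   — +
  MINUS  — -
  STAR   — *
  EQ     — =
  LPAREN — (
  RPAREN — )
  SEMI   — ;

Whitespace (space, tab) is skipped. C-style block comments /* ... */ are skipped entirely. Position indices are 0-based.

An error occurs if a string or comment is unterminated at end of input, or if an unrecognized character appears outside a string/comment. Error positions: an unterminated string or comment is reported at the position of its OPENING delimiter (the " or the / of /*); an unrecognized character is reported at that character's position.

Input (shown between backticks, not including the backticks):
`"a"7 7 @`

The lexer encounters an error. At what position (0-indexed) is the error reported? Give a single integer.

pos=0: enter STRING mode
pos=0: emit STR "a" (now at pos=3)
pos=3: emit NUM '7' (now at pos=4)
pos=5: emit NUM '7' (now at pos=6)
pos=7: ERROR — unrecognized char '@'

Answer: 7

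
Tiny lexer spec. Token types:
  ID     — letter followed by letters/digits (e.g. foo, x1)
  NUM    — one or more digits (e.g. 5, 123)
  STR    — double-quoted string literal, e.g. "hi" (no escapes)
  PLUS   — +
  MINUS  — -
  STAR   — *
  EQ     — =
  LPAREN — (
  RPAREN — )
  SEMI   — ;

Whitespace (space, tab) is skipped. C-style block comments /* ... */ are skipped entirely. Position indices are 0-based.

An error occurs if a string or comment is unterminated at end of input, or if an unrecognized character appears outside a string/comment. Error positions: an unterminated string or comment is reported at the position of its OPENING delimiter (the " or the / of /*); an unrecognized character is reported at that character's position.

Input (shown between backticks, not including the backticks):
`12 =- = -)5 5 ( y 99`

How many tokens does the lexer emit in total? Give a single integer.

Answer: 11

Derivation:
pos=0: emit NUM '12' (now at pos=2)
pos=3: emit EQ '='
pos=4: emit MINUS '-'
pos=6: emit EQ '='
pos=8: emit MINUS '-'
pos=9: emit RPAREN ')'
pos=10: emit NUM '5' (now at pos=11)
pos=12: emit NUM '5' (now at pos=13)
pos=14: emit LPAREN '('
pos=16: emit ID 'y' (now at pos=17)
pos=18: emit NUM '99' (now at pos=20)
DONE. 11 tokens: [NUM, EQ, MINUS, EQ, MINUS, RPAREN, NUM, NUM, LPAREN, ID, NUM]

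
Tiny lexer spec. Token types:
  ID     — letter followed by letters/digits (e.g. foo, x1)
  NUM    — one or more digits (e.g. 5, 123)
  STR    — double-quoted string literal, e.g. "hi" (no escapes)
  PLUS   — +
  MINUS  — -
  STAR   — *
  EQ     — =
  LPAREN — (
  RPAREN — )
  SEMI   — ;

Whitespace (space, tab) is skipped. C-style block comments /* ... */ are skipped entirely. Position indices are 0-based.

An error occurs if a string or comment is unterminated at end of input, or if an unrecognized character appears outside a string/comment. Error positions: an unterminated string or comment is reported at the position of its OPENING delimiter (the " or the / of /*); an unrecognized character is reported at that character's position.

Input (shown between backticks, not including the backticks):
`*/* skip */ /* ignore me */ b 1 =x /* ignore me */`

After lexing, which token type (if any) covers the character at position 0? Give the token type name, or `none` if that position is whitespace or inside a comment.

pos=0: emit STAR '*'
pos=1: enter COMMENT mode (saw '/*')
exit COMMENT mode (now at pos=11)
pos=12: enter COMMENT mode (saw '/*')
exit COMMENT mode (now at pos=27)
pos=28: emit ID 'b' (now at pos=29)
pos=30: emit NUM '1' (now at pos=31)
pos=32: emit EQ '='
pos=33: emit ID 'x' (now at pos=34)
pos=35: enter COMMENT mode (saw '/*')
exit COMMENT mode (now at pos=50)
DONE. 5 tokens: [STAR, ID, NUM, EQ, ID]
Position 0: char is '*' -> STAR

Answer: STAR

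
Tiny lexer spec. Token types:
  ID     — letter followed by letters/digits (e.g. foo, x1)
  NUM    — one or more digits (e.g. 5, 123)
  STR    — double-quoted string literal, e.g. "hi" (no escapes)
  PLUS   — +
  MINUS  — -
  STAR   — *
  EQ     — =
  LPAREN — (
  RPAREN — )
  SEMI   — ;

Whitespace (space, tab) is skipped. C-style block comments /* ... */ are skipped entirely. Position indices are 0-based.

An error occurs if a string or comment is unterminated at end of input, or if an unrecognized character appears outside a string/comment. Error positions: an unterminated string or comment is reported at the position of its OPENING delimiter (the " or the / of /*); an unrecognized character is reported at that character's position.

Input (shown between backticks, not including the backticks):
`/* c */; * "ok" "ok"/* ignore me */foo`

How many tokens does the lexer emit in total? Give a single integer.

Answer: 5

Derivation:
pos=0: enter COMMENT mode (saw '/*')
exit COMMENT mode (now at pos=7)
pos=7: emit SEMI ';'
pos=9: emit STAR '*'
pos=11: enter STRING mode
pos=11: emit STR "ok" (now at pos=15)
pos=16: enter STRING mode
pos=16: emit STR "ok" (now at pos=20)
pos=20: enter COMMENT mode (saw '/*')
exit COMMENT mode (now at pos=35)
pos=35: emit ID 'foo' (now at pos=38)
DONE. 5 tokens: [SEMI, STAR, STR, STR, ID]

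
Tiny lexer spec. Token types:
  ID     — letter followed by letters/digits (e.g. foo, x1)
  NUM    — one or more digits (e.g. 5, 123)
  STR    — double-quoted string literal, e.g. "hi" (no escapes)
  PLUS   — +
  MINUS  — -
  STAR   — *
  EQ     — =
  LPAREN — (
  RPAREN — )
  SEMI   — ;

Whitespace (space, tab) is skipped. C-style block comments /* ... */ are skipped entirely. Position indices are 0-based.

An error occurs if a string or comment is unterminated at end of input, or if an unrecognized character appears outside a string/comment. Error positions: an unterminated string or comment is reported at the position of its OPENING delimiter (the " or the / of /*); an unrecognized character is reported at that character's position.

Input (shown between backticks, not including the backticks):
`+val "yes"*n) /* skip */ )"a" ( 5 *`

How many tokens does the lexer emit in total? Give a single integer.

pos=0: emit PLUS '+'
pos=1: emit ID 'val' (now at pos=4)
pos=5: enter STRING mode
pos=5: emit STR "yes" (now at pos=10)
pos=10: emit STAR '*'
pos=11: emit ID 'n' (now at pos=12)
pos=12: emit RPAREN ')'
pos=14: enter COMMENT mode (saw '/*')
exit COMMENT mode (now at pos=24)
pos=25: emit RPAREN ')'
pos=26: enter STRING mode
pos=26: emit STR "a" (now at pos=29)
pos=30: emit LPAREN '('
pos=32: emit NUM '5' (now at pos=33)
pos=34: emit STAR '*'
DONE. 11 tokens: [PLUS, ID, STR, STAR, ID, RPAREN, RPAREN, STR, LPAREN, NUM, STAR]

Answer: 11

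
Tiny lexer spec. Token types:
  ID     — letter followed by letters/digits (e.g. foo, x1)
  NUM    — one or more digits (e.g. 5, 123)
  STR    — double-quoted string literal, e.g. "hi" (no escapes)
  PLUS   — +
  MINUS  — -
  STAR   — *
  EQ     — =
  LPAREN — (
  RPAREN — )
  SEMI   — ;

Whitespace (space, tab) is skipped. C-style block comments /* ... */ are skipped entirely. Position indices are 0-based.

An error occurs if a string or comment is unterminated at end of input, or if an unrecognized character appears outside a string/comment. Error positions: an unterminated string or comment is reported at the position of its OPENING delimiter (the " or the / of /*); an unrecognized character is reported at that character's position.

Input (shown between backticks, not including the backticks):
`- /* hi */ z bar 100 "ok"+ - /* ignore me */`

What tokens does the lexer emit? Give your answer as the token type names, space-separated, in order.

pos=0: emit MINUS '-'
pos=2: enter COMMENT mode (saw '/*')
exit COMMENT mode (now at pos=10)
pos=11: emit ID 'z' (now at pos=12)
pos=13: emit ID 'bar' (now at pos=16)
pos=17: emit NUM '100' (now at pos=20)
pos=21: enter STRING mode
pos=21: emit STR "ok" (now at pos=25)
pos=25: emit PLUS '+'
pos=27: emit MINUS '-'
pos=29: enter COMMENT mode (saw '/*')
exit COMMENT mode (now at pos=44)
DONE. 7 tokens: [MINUS, ID, ID, NUM, STR, PLUS, MINUS]

Answer: MINUS ID ID NUM STR PLUS MINUS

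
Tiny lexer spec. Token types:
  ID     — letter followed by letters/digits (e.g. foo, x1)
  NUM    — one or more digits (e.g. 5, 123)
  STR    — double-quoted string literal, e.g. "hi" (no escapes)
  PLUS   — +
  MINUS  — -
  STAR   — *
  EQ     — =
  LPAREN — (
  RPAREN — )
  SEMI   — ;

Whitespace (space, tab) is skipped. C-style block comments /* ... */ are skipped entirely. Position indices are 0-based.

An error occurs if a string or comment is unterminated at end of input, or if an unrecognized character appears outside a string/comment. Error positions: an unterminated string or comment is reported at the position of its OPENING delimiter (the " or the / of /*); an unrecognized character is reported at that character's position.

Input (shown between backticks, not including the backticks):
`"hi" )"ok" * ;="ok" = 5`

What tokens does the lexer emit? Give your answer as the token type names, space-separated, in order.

pos=0: enter STRING mode
pos=0: emit STR "hi" (now at pos=4)
pos=5: emit RPAREN ')'
pos=6: enter STRING mode
pos=6: emit STR "ok" (now at pos=10)
pos=11: emit STAR '*'
pos=13: emit SEMI ';'
pos=14: emit EQ '='
pos=15: enter STRING mode
pos=15: emit STR "ok" (now at pos=19)
pos=20: emit EQ '='
pos=22: emit NUM '5' (now at pos=23)
DONE. 9 tokens: [STR, RPAREN, STR, STAR, SEMI, EQ, STR, EQ, NUM]

Answer: STR RPAREN STR STAR SEMI EQ STR EQ NUM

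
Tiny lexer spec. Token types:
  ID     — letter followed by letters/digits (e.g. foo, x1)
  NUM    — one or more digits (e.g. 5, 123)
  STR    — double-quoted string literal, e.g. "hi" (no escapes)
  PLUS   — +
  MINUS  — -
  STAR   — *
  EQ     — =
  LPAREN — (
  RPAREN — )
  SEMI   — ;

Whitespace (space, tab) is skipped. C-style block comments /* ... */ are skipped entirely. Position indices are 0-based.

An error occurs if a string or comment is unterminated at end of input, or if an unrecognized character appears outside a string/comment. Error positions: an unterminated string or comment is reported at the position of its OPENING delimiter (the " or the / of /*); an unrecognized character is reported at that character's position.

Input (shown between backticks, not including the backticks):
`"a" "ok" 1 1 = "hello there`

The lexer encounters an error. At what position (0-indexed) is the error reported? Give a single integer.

pos=0: enter STRING mode
pos=0: emit STR "a" (now at pos=3)
pos=4: enter STRING mode
pos=4: emit STR "ok" (now at pos=8)
pos=9: emit NUM '1' (now at pos=10)
pos=11: emit NUM '1' (now at pos=12)
pos=13: emit EQ '='
pos=15: enter STRING mode
pos=15: ERROR — unterminated string

Answer: 15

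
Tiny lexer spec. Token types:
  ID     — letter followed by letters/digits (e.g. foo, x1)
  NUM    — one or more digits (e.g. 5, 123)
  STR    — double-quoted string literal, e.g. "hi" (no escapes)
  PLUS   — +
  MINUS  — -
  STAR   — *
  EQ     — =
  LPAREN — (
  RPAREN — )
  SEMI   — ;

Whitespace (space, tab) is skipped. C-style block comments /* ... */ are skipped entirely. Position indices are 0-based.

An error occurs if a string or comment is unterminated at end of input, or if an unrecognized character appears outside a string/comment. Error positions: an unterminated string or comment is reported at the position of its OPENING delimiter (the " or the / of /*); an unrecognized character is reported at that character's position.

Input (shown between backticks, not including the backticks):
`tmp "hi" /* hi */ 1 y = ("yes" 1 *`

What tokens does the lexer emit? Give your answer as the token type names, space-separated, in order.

pos=0: emit ID 'tmp' (now at pos=3)
pos=4: enter STRING mode
pos=4: emit STR "hi" (now at pos=8)
pos=9: enter COMMENT mode (saw '/*')
exit COMMENT mode (now at pos=17)
pos=18: emit NUM '1' (now at pos=19)
pos=20: emit ID 'y' (now at pos=21)
pos=22: emit EQ '='
pos=24: emit LPAREN '('
pos=25: enter STRING mode
pos=25: emit STR "yes" (now at pos=30)
pos=31: emit NUM '1' (now at pos=32)
pos=33: emit STAR '*'
DONE. 9 tokens: [ID, STR, NUM, ID, EQ, LPAREN, STR, NUM, STAR]

Answer: ID STR NUM ID EQ LPAREN STR NUM STAR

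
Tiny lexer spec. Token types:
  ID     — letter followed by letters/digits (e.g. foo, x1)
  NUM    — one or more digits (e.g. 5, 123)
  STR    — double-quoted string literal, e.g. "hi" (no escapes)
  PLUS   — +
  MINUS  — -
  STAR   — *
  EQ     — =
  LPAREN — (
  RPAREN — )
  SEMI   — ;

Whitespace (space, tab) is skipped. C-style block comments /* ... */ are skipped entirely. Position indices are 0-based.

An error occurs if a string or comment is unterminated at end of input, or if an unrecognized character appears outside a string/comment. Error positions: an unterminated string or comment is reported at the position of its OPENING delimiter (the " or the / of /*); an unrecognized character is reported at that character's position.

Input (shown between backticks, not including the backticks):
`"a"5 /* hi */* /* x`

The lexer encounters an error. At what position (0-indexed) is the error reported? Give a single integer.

Answer: 15

Derivation:
pos=0: enter STRING mode
pos=0: emit STR "a" (now at pos=3)
pos=3: emit NUM '5' (now at pos=4)
pos=5: enter COMMENT mode (saw '/*')
exit COMMENT mode (now at pos=13)
pos=13: emit STAR '*'
pos=15: enter COMMENT mode (saw '/*')
pos=15: ERROR — unterminated comment (reached EOF)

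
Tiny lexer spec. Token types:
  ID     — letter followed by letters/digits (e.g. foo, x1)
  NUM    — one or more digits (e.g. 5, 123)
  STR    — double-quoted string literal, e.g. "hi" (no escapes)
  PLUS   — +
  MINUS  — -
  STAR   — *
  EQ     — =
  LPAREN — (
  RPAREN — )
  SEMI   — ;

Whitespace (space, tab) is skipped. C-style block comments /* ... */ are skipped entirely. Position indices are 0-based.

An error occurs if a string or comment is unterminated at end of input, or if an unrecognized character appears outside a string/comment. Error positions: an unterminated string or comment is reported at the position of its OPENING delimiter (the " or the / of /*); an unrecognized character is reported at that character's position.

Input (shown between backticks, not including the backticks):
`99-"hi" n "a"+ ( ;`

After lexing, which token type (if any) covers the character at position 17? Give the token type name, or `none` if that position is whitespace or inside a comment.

pos=0: emit NUM '99' (now at pos=2)
pos=2: emit MINUS '-'
pos=3: enter STRING mode
pos=3: emit STR "hi" (now at pos=7)
pos=8: emit ID 'n' (now at pos=9)
pos=10: enter STRING mode
pos=10: emit STR "a" (now at pos=13)
pos=13: emit PLUS '+'
pos=15: emit LPAREN '('
pos=17: emit SEMI ';'
DONE. 8 tokens: [NUM, MINUS, STR, ID, STR, PLUS, LPAREN, SEMI]
Position 17: char is ';' -> SEMI

Answer: SEMI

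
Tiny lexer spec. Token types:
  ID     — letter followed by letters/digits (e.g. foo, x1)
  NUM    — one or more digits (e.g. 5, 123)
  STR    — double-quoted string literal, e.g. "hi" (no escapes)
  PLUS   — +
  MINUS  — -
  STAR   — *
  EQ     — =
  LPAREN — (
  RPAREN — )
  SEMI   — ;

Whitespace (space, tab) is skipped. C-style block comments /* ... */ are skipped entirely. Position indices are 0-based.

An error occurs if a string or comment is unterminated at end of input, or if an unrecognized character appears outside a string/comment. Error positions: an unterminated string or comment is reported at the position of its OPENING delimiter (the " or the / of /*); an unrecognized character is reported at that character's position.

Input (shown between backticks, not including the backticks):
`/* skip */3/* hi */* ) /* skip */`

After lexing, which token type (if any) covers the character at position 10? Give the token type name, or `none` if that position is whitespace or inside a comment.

Answer: NUM

Derivation:
pos=0: enter COMMENT mode (saw '/*')
exit COMMENT mode (now at pos=10)
pos=10: emit NUM '3' (now at pos=11)
pos=11: enter COMMENT mode (saw '/*')
exit COMMENT mode (now at pos=19)
pos=19: emit STAR '*'
pos=21: emit RPAREN ')'
pos=23: enter COMMENT mode (saw '/*')
exit COMMENT mode (now at pos=33)
DONE. 3 tokens: [NUM, STAR, RPAREN]
Position 10: char is '3' -> NUM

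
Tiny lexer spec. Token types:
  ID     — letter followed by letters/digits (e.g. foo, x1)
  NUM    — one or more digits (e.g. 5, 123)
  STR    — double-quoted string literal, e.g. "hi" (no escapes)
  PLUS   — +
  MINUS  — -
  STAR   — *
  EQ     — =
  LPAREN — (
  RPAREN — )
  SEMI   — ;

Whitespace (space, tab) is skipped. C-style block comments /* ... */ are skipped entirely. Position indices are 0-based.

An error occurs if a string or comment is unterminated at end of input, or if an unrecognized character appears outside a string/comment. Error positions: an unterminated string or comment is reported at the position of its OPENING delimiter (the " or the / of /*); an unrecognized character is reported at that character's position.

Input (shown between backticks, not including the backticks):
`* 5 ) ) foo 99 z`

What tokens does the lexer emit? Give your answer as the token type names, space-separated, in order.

Answer: STAR NUM RPAREN RPAREN ID NUM ID

Derivation:
pos=0: emit STAR '*'
pos=2: emit NUM '5' (now at pos=3)
pos=4: emit RPAREN ')'
pos=6: emit RPAREN ')'
pos=8: emit ID 'foo' (now at pos=11)
pos=12: emit NUM '99' (now at pos=14)
pos=15: emit ID 'z' (now at pos=16)
DONE. 7 tokens: [STAR, NUM, RPAREN, RPAREN, ID, NUM, ID]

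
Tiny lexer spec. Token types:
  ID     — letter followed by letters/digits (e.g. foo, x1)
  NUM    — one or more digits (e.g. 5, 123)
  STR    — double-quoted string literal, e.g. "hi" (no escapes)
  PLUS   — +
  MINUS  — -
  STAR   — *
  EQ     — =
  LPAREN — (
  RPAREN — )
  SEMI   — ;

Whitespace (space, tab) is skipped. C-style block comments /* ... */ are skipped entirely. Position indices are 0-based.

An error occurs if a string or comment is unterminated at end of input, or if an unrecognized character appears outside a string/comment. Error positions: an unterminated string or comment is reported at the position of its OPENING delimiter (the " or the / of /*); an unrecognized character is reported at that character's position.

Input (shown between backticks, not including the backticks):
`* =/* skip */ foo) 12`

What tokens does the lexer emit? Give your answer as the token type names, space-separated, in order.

Answer: STAR EQ ID RPAREN NUM

Derivation:
pos=0: emit STAR '*'
pos=2: emit EQ '='
pos=3: enter COMMENT mode (saw '/*')
exit COMMENT mode (now at pos=13)
pos=14: emit ID 'foo' (now at pos=17)
pos=17: emit RPAREN ')'
pos=19: emit NUM '12' (now at pos=21)
DONE. 5 tokens: [STAR, EQ, ID, RPAREN, NUM]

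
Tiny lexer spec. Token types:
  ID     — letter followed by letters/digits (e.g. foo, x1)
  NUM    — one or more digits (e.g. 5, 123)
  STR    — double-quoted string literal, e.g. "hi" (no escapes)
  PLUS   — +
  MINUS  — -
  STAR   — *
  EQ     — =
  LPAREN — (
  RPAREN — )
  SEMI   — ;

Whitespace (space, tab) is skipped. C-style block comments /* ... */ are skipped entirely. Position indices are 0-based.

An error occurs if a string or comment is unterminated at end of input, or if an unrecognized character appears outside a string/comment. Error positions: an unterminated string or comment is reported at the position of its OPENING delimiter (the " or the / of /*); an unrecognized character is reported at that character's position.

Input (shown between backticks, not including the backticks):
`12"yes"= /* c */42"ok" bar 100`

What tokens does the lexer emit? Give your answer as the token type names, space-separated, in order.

pos=0: emit NUM '12' (now at pos=2)
pos=2: enter STRING mode
pos=2: emit STR "yes" (now at pos=7)
pos=7: emit EQ '='
pos=9: enter COMMENT mode (saw '/*')
exit COMMENT mode (now at pos=16)
pos=16: emit NUM '42' (now at pos=18)
pos=18: enter STRING mode
pos=18: emit STR "ok" (now at pos=22)
pos=23: emit ID 'bar' (now at pos=26)
pos=27: emit NUM '100' (now at pos=30)
DONE. 7 tokens: [NUM, STR, EQ, NUM, STR, ID, NUM]

Answer: NUM STR EQ NUM STR ID NUM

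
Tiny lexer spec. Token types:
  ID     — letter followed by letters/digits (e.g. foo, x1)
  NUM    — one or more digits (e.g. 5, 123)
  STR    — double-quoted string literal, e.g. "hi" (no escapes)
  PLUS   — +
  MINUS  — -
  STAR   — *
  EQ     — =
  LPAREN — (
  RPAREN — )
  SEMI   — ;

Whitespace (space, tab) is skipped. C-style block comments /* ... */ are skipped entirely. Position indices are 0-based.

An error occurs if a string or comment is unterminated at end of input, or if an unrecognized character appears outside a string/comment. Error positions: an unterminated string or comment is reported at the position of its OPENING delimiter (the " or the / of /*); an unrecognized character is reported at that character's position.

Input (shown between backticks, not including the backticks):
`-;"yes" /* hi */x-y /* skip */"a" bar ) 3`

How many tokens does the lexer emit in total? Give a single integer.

Answer: 10

Derivation:
pos=0: emit MINUS '-'
pos=1: emit SEMI ';'
pos=2: enter STRING mode
pos=2: emit STR "yes" (now at pos=7)
pos=8: enter COMMENT mode (saw '/*')
exit COMMENT mode (now at pos=16)
pos=16: emit ID 'x' (now at pos=17)
pos=17: emit MINUS '-'
pos=18: emit ID 'y' (now at pos=19)
pos=20: enter COMMENT mode (saw '/*')
exit COMMENT mode (now at pos=30)
pos=30: enter STRING mode
pos=30: emit STR "a" (now at pos=33)
pos=34: emit ID 'bar' (now at pos=37)
pos=38: emit RPAREN ')'
pos=40: emit NUM '3' (now at pos=41)
DONE. 10 tokens: [MINUS, SEMI, STR, ID, MINUS, ID, STR, ID, RPAREN, NUM]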